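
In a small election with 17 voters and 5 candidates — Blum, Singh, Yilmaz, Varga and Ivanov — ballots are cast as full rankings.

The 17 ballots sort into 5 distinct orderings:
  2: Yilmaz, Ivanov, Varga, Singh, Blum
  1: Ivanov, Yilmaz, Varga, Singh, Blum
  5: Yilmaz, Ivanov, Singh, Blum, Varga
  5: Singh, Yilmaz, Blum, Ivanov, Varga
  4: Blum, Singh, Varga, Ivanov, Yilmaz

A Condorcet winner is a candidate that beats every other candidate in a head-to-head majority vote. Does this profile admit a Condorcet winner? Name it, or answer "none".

Singh

Head-to-head results (17 voters):
Blum–Singh: Singh 13–4.
Blum vs Yilmaz: Yilmaz, 13–4.
Blum vs Varga: Blum wins 14–3.
Blum vs Ivanov: Blum, 9–8.
Singh vs Yilmaz: Singh wins 9–8.
Singh vs Varga: Singh, 14–3.
Singh vs Ivanov: Singh wins 9–8.
Yilmaz–Varga: Yilmaz 13–4.
Yilmaz vs Ivanov: Yilmaz wins 12–5.
Varga vs Ivanov: Ivanov wins 13–4.
Singh wins every pairwise contest, so Singh is the Condorcet winner.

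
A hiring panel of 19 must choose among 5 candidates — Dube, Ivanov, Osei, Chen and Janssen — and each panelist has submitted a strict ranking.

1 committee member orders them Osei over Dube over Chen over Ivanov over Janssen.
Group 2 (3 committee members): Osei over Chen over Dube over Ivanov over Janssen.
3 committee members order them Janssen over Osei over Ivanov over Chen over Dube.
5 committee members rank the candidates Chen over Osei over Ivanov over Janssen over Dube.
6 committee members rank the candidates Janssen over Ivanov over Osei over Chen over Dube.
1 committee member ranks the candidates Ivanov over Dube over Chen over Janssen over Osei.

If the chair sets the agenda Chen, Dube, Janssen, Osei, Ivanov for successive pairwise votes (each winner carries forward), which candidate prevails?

Round 1: Chen vs Dube — 17–2, Chen advances.
Round 2: Chen vs Janssen — 10–9, Chen advances.
Round 3: Chen vs Osei — 6–13, Osei advances.
Round 4: Osei vs Ivanov — 12–7, Osei advances.
The agenda winner is Osei.

Osei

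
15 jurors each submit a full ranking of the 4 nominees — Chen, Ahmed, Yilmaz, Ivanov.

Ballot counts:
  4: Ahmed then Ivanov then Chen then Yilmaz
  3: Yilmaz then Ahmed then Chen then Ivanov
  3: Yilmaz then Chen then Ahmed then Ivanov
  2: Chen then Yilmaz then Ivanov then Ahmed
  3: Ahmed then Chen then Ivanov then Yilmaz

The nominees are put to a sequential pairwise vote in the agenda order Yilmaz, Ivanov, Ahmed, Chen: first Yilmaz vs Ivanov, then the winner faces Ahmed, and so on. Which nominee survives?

Round 1: Yilmaz vs Ivanov — 8–7, Yilmaz advances.
Round 2: Yilmaz vs Ahmed — 8–7, Yilmaz advances.
Round 3: Yilmaz vs Chen — 6–9, Chen advances.
Chen survives the agenda.

Chen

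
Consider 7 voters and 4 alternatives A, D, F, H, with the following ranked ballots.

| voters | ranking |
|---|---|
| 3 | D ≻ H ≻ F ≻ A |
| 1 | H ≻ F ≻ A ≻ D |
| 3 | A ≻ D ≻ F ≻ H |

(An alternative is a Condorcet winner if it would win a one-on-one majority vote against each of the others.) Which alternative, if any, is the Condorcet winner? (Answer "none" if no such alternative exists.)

none

Check each pair by majority over 7 ballots:
A vs D: A wins 4–3.
A–F: F 4–3.
A vs H: H, 4–3.
D vs F: D wins 6–1.
D–H: D 6–1.
F–H: H 4–3.
Every alternative loses at least once (A loses to F; D loses to A; F loses to D; H loses to D). The majority relation contains the cycle A → D → F → A, so there is no Condorcet winner.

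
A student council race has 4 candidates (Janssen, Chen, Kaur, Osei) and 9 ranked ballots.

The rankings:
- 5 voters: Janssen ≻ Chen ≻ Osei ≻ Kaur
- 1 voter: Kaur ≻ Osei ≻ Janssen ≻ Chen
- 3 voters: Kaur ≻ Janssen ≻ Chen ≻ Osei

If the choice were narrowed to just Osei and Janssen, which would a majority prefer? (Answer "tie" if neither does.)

Ballots ranking Osei above Janssen: 1.
Ballots ranking Janssen above Osei: 9 − 1 = 8.
Janssen wins the head-to-head 8–1.

Janssen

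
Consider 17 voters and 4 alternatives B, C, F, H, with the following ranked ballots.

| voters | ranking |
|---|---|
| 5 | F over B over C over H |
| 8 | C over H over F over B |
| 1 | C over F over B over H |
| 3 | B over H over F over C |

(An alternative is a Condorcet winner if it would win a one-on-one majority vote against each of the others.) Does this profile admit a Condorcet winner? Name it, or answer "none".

Check each pair by majority over 17 ballots:
B vs C: 5+3 = 8 for B, 9 for C — C by 9–8.
B vs F: 3 to 14, F.
B vs H: 5+1+3 = 9 for B, 8 for H — B by 9–8.
C vs F: C preferred on 8+1 = 9 ballots; C wins 9–8.
C vs H: C is ranked higher on 5+8+1 = 14 ballots, H on 3. C wins 14–3.
F vs H: 5+1 = 6 for F, 11 for H — H by 11–6.
Only C has no losses; C is the Condorcet winner.

C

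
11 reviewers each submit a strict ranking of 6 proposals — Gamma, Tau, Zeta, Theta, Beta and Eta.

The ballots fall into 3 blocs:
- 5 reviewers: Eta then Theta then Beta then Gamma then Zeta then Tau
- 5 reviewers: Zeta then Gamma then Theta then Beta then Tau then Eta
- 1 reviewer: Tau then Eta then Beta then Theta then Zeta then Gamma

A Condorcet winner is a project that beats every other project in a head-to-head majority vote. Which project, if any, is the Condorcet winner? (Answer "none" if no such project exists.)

Pairwise majorities:
Gamma vs Tau: 5+5 = 10 for Gamma, 1 for Tau — Gamma by 10–1.
Gamma vs Zeta: 5 for Gamma, 6 for Zeta — Zeta by 6–5.
Gamma vs Theta: 5 for Gamma, 6 for Theta — Theta by 6–5.
Gamma vs Beta: Gamma preferred on 5 ballots; Beta wins 6–5.
Gamma vs Eta: Gamma is ranked higher on 5 ballots, Eta on 6. Eta wins 6–5.
Tau vs Zeta: 1 for Tau, 10 for Zeta — Zeta by 10–1.
Tau vs Theta: Tau is ranked higher on 1 ballot, Theta on 10. Theta wins 10–1.
Tau vs Beta: 1 for Tau, 10 for Beta — Beta by 10–1.
Tau vs Eta: Tau preferred on 5+1 = 6 ballots; Tau wins 6–5.
Zeta vs Theta: 5 for Zeta, 6 for Theta — Theta by 6–5.
Zeta vs Beta: 5 for Zeta, 6 for Beta — Beta by 6–5.
Zeta vs Eta: 5 for Zeta, 6 for Eta — Eta by 6–5.
Theta vs Beta: Theta preferred on 5+5 = 10 ballots; Theta wins 10–1.
Theta vs Eta: Theta preferred on 5 ballots; Eta wins 6–5.
Beta vs Eta: 5 for Beta, 6 for Eta — Eta by 6–5.
Each project drops at least one matchup (Gamma loses to Zeta; Tau loses to Gamma; Zeta loses to Theta; Theta loses to Eta; Beta loses to Theta; Eta loses to Tau); the cycle Gamma → Tau → Eta → Gamma rules out a Condorcet winner.

none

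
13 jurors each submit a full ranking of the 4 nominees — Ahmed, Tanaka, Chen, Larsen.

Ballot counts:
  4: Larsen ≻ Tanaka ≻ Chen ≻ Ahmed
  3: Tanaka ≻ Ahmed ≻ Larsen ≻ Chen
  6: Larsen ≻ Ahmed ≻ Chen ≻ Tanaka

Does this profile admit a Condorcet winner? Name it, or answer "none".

Pairwise majorities:
Ahmed vs Tanaka: 6 for Ahmed, 7 for Tanaka — Tanaka by 7–6.
Ahmed vs Chen: Ahmed is ranked higher on 3+6 = 9 ballots, Chen on 4. Ahmed wins 9–4.
Ahmed vs Larsen: Larsen wins 10–3.
Tanaka vs Chen: Tanaka wins 7–6.
Tanaka vs Larsen: Larsen wins 10–3.
Chen vs Larsen: Larsen, 13–0.
Only Larsen has no losses; Larsen is the Condorcet winner.

Larsen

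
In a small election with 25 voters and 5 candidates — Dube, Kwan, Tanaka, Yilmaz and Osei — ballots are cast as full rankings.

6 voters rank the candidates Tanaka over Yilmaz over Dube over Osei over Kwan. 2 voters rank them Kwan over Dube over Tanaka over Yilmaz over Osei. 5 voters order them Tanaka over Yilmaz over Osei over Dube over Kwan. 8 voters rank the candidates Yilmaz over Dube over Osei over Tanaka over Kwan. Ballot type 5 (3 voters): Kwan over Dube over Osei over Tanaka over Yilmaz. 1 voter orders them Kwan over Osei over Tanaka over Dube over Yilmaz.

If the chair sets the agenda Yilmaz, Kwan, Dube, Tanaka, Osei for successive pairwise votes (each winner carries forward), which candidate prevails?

Tanaka

Round 1: Yilmaz vs Kwan — 19–6, Yilmaz advances.
Round 2: Yilmaz vs Dube — 19–6, Yilmaz advances.
Round 3: Yilmaz vs Tanaka — 8–17, Tanaka advances.
Round 4: Tanaka vs Osei — 13–12, Tanaka advances.
Tanaka survives the agenda.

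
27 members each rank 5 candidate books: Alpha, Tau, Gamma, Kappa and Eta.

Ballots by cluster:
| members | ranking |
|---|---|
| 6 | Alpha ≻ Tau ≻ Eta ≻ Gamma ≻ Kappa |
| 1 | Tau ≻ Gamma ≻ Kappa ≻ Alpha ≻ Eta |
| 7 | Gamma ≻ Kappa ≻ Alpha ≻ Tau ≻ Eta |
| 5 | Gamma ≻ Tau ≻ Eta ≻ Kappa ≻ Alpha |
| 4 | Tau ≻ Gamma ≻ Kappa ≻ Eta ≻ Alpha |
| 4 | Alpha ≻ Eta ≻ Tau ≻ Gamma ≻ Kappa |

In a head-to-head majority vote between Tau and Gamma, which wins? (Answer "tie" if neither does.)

Tau

Ballots ranking Tau above Gamma: 6 + 1 + 4 + 4 = 15.
Ballots ranking Gamma above Tau: 27 − 15 = 12.
Tau wins the head-to-head 15–12.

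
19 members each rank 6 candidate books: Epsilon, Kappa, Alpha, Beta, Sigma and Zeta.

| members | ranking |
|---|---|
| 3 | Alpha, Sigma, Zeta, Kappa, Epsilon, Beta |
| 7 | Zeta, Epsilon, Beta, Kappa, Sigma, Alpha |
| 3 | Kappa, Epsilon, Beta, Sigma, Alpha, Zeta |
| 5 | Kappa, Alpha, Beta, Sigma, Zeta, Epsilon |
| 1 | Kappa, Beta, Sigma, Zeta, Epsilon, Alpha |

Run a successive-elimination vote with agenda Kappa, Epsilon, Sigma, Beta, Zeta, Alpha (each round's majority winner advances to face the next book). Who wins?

Round 1: Kappa vs Epsilon — 12–7, Kappa advances.
Round 2: Kappa vs Sigma — 16–3, Kappa advances.
Round 3: Kappa vs Beta — 12–7, Kappa advances.
Round 4: Kappa vs Zeta — 9–10, Zeta advances.
Round 5: Zeta vs Alpha — 8–11, Alpha advances.
Alpha survives the agenda.

Alpha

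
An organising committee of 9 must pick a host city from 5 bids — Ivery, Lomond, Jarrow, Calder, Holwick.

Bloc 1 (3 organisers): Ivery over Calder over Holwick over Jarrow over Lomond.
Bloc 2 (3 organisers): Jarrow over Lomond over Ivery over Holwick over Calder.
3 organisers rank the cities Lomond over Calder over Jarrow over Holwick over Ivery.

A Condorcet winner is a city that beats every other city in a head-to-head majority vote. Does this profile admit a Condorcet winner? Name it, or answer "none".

Head-to-head results (9 organisers):
Ivery vs Lomond: Lomond, 6–3.
Ivery–Jarrow: Jarrow 6–3.
Ivery vs Calder: Ivery wins 6–3.
Ivery vs Holwick: Ivery, 6–3.
Lomond vs Jarrow: Jarrow wins 6–3.
Lomond vs Calder: Lomond wins 6–3.
Lomond vs Holwick: Lomond, 6–3.
Jarrow vs Calder: Calder, 6–3.
Jarrow–Holwick: Jarrow 6–3.
Calder vs Holwick: Calder wins 6–3.
Every city loses at least once (Ivery loses to Lomond; Lomond loses to Jarrow; Jarrow loses to Calder; Calder loses to Ivery; Holwick loses to Ivery). The majority relation contains the cycle Ivery beats Calder beats Jarrow beats Ivery, so there is no Condorcet winner.

none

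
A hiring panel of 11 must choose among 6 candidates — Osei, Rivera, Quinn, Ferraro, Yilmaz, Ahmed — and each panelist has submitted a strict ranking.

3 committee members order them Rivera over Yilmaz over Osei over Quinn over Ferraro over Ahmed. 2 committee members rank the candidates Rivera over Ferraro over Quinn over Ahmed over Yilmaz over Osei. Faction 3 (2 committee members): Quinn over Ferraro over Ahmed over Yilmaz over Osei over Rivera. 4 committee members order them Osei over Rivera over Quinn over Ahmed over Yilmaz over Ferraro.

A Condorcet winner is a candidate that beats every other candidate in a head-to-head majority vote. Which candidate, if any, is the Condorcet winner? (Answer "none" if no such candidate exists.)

none

Head-to-head results (11 committee members):
Osei vs Rivera: Osei preferred on 2+4 = 6 ballots; Osei wins 6–5.
Osei vs Quinn: Osei, 7–4.
Osei vs Ferraro: Osei, 7–4.
Osei vs Yilmaz: Osei is ranked higher on 4 ballots, Yilmaz on 7. Yilmaz wins 7–4.
Osei vs Ahmed: 3+4 = 7 for Osei, 4 for Ahmed — Osei by 7–4.
Rivera vs Quinn: 3+2+4 = 9 for Rivera, 2 for Quinn — Rivera by 9–2.
Rivera vs Ferraro: Rivera, 9–2.
Rivera vs Yilmaz: Rivera preferred on 3+2+4 = 9 ballots; Rivera wins 9–2.
Rivera vs Ahmed: Rivera preferred on 3+2+4 = 9 ballots; Rivera wins 9–2.
Quinn vs Ferraro: Quinn preferred on 3+2+4 = 9 ballots; Quinn wins 9–2.
Quinn vs Yilmaz: 8 to 3, Quinn.
Quinn vs Ahmed: 11 to 0, Quinn.
Ferraro vs Yilmaz: Yilmaz wins 7–4.
Ferraro vs Ahmed: 7 to 4, Ferraro.
Yilmaz–Ahmed: Ahmed 8–3.
No candidate is unbeaten: Osei loses to Yilmaz; Rivera loses to Osei; Quinn loses to Osei; Ferraro loses to Osei; Yilmaz loses to Rivera; Ahmed loses to Osei. In particular Osei → Rivera → Yilmaz → Osei is a majority cycle — no Condorcet winner exists.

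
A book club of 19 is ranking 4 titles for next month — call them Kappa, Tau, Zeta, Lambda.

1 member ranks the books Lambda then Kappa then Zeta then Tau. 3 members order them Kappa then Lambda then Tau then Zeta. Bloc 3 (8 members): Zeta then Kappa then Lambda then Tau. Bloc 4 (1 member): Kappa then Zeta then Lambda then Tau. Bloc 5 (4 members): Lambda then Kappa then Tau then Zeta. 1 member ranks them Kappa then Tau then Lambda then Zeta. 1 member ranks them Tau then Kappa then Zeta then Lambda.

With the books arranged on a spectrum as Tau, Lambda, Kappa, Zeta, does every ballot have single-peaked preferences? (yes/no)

no

Axis positions: Tau=1, Lambda=2, Kappa=3, Zeta=4.
Bloc 1 (peak Lambda at position 2): ranking walks positions 2-3-4-1, expanding outward from the peak — single-peaked.
Bloc 2 (peak Kappa at position 3): ranking walks positions 3-2-1-4, expanding outward from the peak — single-peaked.
Bloc 3 (peak Zeta at position 4): ranking walks positions 4-3-2-1, expanding outward from the peak — single-peaked.
Bloc 4 (peak Kappa at position 3): ranking walks positions 3-4-2-1, expanding outward from the peak — single-peaked.
Bloc 5 (peak Lambda at position 2): ranking walks positions 2-3-1-4, expanding outward from the peak — single-peaked.
Bloc 6: ranking walks positions 3-1-2-4; Tau is ranked above Lambda even though Lambda lies between Tau and the peak Kappa on the axis — preferences dip and rise again. Not single-peaked.
Bloc 7: ranking walks positions 1-3-4-2; Kappa is ranked above Lambda even though Lambda lies between Kappa and the peak Tau on the axis — preferences dip and rise again. Not single-peaked.
Bloc 6 violates single-peakedness, so the profile is not single-peaked on this axis.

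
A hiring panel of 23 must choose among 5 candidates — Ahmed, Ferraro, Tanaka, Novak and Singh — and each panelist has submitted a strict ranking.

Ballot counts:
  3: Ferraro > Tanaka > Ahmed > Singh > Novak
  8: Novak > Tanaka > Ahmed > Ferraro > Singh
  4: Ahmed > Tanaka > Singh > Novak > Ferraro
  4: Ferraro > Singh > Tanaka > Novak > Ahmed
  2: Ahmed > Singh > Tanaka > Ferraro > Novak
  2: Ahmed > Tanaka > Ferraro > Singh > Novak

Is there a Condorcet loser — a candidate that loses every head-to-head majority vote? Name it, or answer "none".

none

Pairwise majorities:
Ahmed vs Ferraro: Ahmed wins 16–7.
Ahmed vs Tanaka: Tanaka wins 15–8.
Ahmed vs Novak: 3+4+2+2 = 11 for Ahmed, 12 for Novak — Novak by 12–11.
Ahmed vs Singh: Ahmed wins 19–4.
Ferraro–Tanaka: Tanaka 16–7.
Ferraro vs Novak: Novak, 12–11.
Ferraro vs Singh: Ferraro preferred on 3+8+4+2 = 17 ballots; Ferraro wins 17–6.
Tanaka vs Novak: Tanaka is ranked higher on 3+4+4+2+2 = 15 ballots, Novak on 8. Tanaka wins 15–8.
Tanaka–Singh: Tanaka 17–6.
Novak vs Singh: Singh, 15–8.
Each candidate has at least one pairwise win (Ahmed beats Ferraro; Ferraro beats Singh; Tanaka beats Ahmed; Novak beats Ahmed; Singh beats Novak) — no Condorcet loser.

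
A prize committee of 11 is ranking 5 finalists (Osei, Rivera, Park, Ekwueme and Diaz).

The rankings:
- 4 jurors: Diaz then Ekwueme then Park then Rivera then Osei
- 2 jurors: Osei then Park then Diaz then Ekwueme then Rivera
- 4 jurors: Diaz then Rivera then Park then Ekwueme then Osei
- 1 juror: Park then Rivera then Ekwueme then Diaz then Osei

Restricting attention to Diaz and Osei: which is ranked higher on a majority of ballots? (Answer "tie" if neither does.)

Ballots ranking Diaz above Osei: 4 + 4 + 1 = 9.
Ballots ranking Osei above Diaz: 11 − 9 = 2.
Diaz wins the head-to-head 9–2.

Diaz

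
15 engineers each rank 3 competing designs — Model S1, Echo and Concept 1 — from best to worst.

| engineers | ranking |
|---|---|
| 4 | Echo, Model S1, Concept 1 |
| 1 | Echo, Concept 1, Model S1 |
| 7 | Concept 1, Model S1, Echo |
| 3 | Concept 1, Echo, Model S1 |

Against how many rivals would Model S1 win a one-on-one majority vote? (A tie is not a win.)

0

Model S1 against each rival (15 engineers):
Model S1 vs Echo: Echo, 8–7.
Model S1 vs Concept 1: 4 to 11, Concept 1.
Model S1 beats no one; loses to Echo, Concept 1 — 0 pairwise wins.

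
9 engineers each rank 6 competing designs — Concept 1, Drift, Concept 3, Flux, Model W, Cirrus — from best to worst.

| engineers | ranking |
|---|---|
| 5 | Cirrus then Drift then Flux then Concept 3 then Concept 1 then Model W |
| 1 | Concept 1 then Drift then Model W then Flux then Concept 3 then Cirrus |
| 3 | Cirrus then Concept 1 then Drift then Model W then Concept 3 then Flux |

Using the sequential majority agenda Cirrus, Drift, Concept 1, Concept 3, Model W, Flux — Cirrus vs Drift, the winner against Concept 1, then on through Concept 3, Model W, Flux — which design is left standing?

Cirrus

Round 1: Cirrus vs Drift — 8–1, Cirrus advances.
Round 2: Cirrus vs Concept 1 — 8–1, Cirrus advances.
Round 3: Cirrus vs Concept 3 — 8–1, Cirrus advances.
Round 4: Cirrus vs Model W — 8–1, Cirrus advances.
Round 5: Cirrus vs Flux — 8–1, Cirrus advances.
Cirrus survives the agenda.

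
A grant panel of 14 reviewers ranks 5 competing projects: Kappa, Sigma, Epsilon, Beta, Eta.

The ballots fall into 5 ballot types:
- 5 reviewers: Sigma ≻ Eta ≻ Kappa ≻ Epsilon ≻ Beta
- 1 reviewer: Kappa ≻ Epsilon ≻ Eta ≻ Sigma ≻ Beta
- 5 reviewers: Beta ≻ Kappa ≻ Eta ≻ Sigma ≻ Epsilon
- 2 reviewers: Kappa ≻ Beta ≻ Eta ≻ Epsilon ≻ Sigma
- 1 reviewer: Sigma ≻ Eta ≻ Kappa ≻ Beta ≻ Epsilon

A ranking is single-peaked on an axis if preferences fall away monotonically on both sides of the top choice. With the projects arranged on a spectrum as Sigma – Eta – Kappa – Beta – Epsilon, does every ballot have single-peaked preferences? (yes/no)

no

Axis positions: Sigma=1, Eta=2, Kappa=3, Beta=4, Epsilon=5.
Ballot type 1: ranking walks positions 1-2-3-5-4; Epsilon is ranked above Beta even though Beta lies between Epsilon and the peak Sigma on the axis — preferences dip and rise again. Not single-peaked.
Ballot type 2: ranking walks positions 3-5-2-1-4; Epsilon is ranked above Beta even though Beta lies between Epsilon and the peak Kappa on the axis — preferences dip and rise again. Not single-peaked.
Ballot type 3 (peak Beta at position 4): ranking walks positions 4-3-2-1-5, expanding outward from the peak — single-peaked.
Ballot type 4 (peak Kappa at position 3): ranking walks positions 3-4-2-5-1, expanding outward from the peak — single-peaked.
Ballot type 5 (peak Sigma at position 1): ranking walks positions 1-2-3-4-5, expanding outward from the peak — single-peaked.
Ballot type 1 violates single-peakedness, so the profile is not single-peaked on this axis.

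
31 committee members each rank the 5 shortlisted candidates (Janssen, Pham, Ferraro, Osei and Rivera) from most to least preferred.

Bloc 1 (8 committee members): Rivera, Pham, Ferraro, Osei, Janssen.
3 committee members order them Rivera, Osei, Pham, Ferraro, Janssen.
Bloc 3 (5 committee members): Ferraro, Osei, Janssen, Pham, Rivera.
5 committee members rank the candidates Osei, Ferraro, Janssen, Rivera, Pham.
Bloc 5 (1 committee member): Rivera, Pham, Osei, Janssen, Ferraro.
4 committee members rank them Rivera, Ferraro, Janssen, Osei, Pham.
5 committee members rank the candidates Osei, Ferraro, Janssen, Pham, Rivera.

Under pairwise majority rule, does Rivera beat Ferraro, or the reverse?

Ballots ranking Rivera above Ferraro: 8 + 3 + 1 + 4 = 16.
Ballots ranking Ferraro above Rivera: 31 − 16 = 15.
Rivera wins the head-to-head 16–15.

Rivera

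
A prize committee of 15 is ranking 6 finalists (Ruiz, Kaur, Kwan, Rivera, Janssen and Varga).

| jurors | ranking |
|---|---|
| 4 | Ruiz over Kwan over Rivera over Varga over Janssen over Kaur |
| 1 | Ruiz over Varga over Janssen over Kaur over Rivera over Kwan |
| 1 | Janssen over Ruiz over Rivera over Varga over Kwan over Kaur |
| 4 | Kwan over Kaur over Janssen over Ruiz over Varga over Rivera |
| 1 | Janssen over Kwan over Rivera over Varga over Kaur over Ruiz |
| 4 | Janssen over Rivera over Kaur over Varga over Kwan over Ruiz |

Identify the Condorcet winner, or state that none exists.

Check each pair by majority over 15 ballots:
Ruiz vs Kaur: Kaur wins 9–6.
Ruiz vs Kwan: Kwan, 9–6.
Ruiz–Rivera: Ruiz 10–5.
Ruiz vs Janssen: Janssen wins 10–5.
Ruiz vs Varga: Ruiz, 10–5.
Kaur–Kwan: Kwan 10–5.
Kaur vs Rivera: Rivera wins 10–5.
Kaur vs Janssen: Janssen wins 11–4.
Kaur vs Varga: Kaur, 8–7.
Kwan vs Rivera: Kwan, 9–6.
Kwan vs Janssen: Kwan wins 8–7.
Kwan–Varga: Kwan 9–6.
Rivera–Janssen: Janssen 11–4.
Rivera vs Varga: Rivera wins 10–5.
Janssen vs Varga: Janssen wins 10–5.
Kwan defeats every rival head-to-head and is the Condorcet winner.

Kwan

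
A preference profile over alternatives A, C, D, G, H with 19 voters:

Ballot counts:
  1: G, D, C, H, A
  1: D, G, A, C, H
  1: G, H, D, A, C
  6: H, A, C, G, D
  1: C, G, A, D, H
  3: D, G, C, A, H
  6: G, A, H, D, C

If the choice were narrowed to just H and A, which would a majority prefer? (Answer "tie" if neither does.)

Ballots ranking H above A: 1 + 1 + 6 = 8.
Ballots ranking A above H: 19 − 8 = 11.
A wins the head-to-head 11–8.

A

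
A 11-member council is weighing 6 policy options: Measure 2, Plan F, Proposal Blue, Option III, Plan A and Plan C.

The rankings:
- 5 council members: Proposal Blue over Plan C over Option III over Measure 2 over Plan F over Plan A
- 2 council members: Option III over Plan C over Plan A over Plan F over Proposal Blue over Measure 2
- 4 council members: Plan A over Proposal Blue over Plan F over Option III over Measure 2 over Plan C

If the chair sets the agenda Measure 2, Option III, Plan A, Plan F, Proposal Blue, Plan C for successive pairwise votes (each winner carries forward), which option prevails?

Round 1: Measure 2 vs Option III — 0–11, Option III advances.
Round 2: Option III vs Plan A — 7–4, Option III advances.
Round 3: Option III vs Plan F — 7–4, Option III advances.
Round 4: Option III vs Proposal Blue — 2–9, Proposal Blue advances.
Round 5: Proposal Blue vs Plan C — 9–2, Proposal Blue advances.
Proposal Blue survives the agenda.

Proposal Blue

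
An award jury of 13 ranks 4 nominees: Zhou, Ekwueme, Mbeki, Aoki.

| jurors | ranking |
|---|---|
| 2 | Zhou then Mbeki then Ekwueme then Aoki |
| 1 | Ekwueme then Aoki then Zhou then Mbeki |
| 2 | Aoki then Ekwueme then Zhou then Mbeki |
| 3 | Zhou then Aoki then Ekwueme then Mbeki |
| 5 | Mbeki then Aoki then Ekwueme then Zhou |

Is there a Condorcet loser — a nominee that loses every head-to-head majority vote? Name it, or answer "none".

none

Pairwise majorities:
Zhou vs Ekwueme: Zhou preferred on 2+3 = 5 ballots; Ekwueme wins 8–5.
Zhou vs Mbeki: Zhou wins 8–5.
Zhou vs Aoki: 5 to 8, Aoki.
Ekwueme vs Mbeki: Mbeki wins 7–6.
Ekwueme vs Aoki: 3 to 10, Aoki.
Mbeki vs Aoki: Mbeki wins 7–6.
No nominee is winless: Zhou beats Mbeki; Ekwueme beats Zhou; Mbeki beats Ekwueme; Aoki beats Zhou. There is no Condorcet loser.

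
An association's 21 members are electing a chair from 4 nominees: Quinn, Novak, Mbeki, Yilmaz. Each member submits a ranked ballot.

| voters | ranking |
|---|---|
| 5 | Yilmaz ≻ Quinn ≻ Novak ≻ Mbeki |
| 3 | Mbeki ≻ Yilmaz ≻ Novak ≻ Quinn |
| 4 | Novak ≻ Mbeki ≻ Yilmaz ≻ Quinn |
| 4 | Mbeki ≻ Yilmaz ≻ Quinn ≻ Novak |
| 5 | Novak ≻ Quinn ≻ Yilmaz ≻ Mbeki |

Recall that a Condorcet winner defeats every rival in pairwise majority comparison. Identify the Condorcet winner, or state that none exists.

Check each pair by majority over 21 ballots:
Quinn vs Novak: 5+4 = 9 for Quinn, 12 for Novak — Novak by 12–9.
Quinn vs Mbeki: Mbeki wins 11–10.
Quinn vs Yilmaz: Quinn preferred on 5 ballots; Yilmaz wins 16–5.
Novak vs Mbeki: Novak, 14–7.
Novak vs Yilmaz: Novak preferred on 4+5 = 9 ballots; Yilmaz wins 12–9.
Mbeki vs Yilmaz: 11 to 10, Mbeki.
Each candidate drops at least one matchup (Quinn loses to Novak; Novak loses to Yilmaz; Mbeki loses to Novak; Yilmaz loses to Mbeki); the cycle Novak > Mbeki > Yilmaz > Novak rules out a Condorcet winner.

none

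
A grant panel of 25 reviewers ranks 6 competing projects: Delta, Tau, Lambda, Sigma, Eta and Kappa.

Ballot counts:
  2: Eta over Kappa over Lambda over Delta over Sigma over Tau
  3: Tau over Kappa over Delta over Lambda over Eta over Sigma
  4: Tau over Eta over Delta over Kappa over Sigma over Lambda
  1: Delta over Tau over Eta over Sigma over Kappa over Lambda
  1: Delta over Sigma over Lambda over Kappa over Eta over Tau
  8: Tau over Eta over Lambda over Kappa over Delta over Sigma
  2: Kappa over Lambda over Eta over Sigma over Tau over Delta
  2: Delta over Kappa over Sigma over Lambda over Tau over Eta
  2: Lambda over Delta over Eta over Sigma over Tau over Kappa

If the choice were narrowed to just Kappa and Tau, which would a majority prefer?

Tau

Ballots ranking Kappa above Tau: 2 + 1 + 2 + 2 = 7.
Ballots ranking Tau above Kappa: 25 − 7 = 18.
Tau wins the head-to-head 18–7.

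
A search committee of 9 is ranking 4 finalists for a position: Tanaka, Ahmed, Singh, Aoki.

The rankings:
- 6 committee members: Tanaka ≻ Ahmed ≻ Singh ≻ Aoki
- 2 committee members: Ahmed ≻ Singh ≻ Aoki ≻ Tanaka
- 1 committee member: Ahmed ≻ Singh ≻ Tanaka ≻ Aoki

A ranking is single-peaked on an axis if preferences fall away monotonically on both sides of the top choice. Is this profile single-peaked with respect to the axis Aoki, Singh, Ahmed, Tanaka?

yes

Axis positions: Aoki=1, Singh=2, Ahmed=3, Tanaka=4.
Faction 1 (peak Tanaka at position 4): ranking walks positions 4-3-2-1, expanding outward from the peak — single-peaked.
Faction 2 (peak Ahmed at position 3): ranking walks positions 3-2-1-4, expanding outward from the peak — single-peaked.
Faction 3 (peak Ahmed at position 3): ranking walks positions 3-2-4-1, expanding outward from the peak — single-peaked.
Every ranking is single-peaked on this axis.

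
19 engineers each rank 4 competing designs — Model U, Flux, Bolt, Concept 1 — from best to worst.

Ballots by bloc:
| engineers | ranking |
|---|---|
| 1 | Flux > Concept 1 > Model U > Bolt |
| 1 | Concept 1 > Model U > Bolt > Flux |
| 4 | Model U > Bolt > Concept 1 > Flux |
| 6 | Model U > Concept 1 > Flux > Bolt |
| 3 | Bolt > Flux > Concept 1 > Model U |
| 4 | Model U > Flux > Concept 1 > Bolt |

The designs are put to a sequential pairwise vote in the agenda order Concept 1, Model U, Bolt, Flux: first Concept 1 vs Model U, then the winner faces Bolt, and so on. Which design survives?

Model U

Round 1: Concept 1 vs Model U — 5–14, Model U advances.
Round 2: Model U vs Bolt — 16–3, Model U advances.
Round 3: Model U vs Flux — 15–4, Model U advances.
Model U survives the agenda.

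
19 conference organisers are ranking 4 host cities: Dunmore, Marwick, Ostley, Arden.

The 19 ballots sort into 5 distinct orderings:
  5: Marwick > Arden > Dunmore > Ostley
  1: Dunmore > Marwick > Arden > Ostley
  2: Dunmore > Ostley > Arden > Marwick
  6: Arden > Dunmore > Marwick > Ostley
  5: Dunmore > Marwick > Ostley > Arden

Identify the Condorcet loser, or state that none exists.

Head-to-head results (19 organisers):
Dunmore vs Marwick: Dunmore is ranked higher on 1+2+6+5 = 14 ballots, Marwick on 5. Dunmore wins 14–5.
Dunmore vs Ostley: Dunmore is ranked higher on 5+1+2+6+5 = 19 ballots, Ostley on 0. Dunmore wins 19–0.
Dunmore vs Arden: Dunmore preferred on 1+2+5 = 8 ballots; Arden wins 11–8.
Marwick vs Ostley: Marwick wins 17–2.
Marwick vs Arden: Marwick wins 11–8.
Ostley–Arden: Arden 12–7.
Ostley is beaten in every head-to-head and is the Condorcet loser.

Ostley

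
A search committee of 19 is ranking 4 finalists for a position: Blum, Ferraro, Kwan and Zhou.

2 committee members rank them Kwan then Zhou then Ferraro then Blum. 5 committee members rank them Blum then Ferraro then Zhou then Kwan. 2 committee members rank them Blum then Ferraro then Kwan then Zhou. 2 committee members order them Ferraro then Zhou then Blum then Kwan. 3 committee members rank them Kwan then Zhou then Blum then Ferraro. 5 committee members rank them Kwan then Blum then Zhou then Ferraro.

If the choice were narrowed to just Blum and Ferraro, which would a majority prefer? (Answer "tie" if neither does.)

Blum

Ballots ranking Blum above Ferraro: 5 + 2 + 3 + 5 = 15.
Ballots ranking Ferraro above Blum: 19 − 15 = 4.
Blum wins the head-to-head 15–4.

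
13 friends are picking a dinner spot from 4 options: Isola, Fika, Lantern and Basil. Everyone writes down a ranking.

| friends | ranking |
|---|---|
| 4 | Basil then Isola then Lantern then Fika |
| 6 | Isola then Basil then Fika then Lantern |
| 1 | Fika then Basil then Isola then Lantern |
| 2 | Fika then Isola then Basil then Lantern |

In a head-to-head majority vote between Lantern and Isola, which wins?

No ballot ranks Lantern above Isola: 0.
Ballots ranking Isola above Lantern: 13 − 0 = 13.
Isola wins the head-to-head 13–0.

Isola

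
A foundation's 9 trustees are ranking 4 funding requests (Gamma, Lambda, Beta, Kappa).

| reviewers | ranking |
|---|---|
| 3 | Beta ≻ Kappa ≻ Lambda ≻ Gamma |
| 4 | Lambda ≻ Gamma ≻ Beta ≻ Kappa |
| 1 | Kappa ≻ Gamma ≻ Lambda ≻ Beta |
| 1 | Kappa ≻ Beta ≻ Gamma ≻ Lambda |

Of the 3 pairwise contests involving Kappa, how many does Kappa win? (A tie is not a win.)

Kappa against each rival (9 reviewers):
Kappa vs Gamma: 5 to 4, Kappa.
Kappa vs Lambda: 5 to 4, Kappa.
Kappa vs Beta: Kappa preferred on 1+1 = 2 ballots; Beta wins 7–2.
Kappa beats Gamma, Lambda; loses to Beta — 2 pairwise wins.

2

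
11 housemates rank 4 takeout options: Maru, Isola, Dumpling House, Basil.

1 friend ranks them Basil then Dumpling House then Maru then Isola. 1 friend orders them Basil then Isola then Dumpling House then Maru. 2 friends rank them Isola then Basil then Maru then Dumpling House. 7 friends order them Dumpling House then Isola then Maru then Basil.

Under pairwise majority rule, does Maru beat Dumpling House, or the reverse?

Ballots ranking Maru above Dumpling House: 2.
Ballots ranking Dumpling House above Maru: 11 − 2 = 9.
Dumpling House wins the head-to-head 9–2.

Dumpling House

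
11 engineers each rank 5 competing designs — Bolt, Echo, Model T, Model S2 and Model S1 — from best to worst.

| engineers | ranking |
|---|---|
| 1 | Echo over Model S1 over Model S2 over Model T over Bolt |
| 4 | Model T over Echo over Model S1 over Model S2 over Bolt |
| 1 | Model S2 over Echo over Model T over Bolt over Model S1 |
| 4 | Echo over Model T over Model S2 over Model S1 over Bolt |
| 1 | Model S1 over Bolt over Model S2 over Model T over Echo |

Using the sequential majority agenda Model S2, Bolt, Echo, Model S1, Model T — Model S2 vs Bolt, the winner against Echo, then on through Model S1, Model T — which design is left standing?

Round 1: Model S2 vs Bolt — 10–1, Model S2 advances.
Round 2: Model S2 vs Echo — 2–9, Echo advances.
Round 3: Echo vs Model S1 — 10–1, Echo advances.
Round 4: Echo vs Model T — 6–5, Echo advances.
Echo survives the agenda.

Echo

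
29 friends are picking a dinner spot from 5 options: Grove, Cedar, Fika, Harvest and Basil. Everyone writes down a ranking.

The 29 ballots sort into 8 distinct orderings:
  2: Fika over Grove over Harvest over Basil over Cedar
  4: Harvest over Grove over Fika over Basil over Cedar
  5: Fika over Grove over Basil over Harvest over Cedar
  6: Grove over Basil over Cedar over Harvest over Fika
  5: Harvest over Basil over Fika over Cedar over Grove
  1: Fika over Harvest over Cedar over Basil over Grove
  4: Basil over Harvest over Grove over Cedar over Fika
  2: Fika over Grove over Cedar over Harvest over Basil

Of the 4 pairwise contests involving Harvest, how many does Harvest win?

2

Harvest against each rival (29 friends):
Harvest vs Grove: 14 to 15, Grove.
Harvest vs Cedar: Harvest wins 21–8.
Harvest vs Fika: 4+6+5+4 = 19 for Harvest, 10 for Fika — Harvest by 19–10.
Harvest vs Basil: Basil, 15–14.
Harvest beats Cedar, Fika; loses to Grove, Basil — 2 pairwise wins.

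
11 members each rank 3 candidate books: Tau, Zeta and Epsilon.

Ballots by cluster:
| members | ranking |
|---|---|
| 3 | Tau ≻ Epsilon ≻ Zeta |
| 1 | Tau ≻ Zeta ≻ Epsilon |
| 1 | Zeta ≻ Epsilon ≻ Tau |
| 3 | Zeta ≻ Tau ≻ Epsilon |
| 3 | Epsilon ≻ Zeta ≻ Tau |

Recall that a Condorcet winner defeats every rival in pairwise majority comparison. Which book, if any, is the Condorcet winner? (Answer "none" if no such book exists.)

Pairwise majorities:
Tau vs Zeta: Zeta, 7–4.
Tau–Epsilon: Tau 7–4.
Zeta vs Epsilon: Epsilon wins 6–5.
Each book drops at least one matchup (Tau loses to Zeta; Zeta loses to Epsilon; Epsilon loses to Tau); the cycle Tau → Epsilon → Zeta → Tau rules out a Condorcet winner.

none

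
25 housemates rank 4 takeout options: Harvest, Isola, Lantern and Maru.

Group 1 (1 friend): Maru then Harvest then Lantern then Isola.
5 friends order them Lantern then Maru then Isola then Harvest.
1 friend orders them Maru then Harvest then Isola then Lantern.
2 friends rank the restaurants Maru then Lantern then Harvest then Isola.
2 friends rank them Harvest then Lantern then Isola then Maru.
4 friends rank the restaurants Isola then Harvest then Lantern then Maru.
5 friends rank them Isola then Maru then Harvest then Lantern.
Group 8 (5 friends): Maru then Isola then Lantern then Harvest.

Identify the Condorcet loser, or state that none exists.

Lantern

Head-to-head results (25 friends):
Harvest vs Isola: Harvest preferred on 1+1+2+2 = 6 ballots; Isola wins 19–6.
Harvest vs Lantern: Harvest, 13–12.
Harvest–Maru: Maru 19–6.
Isola vs Lantern: Isola wins 15–10.
Isola vs Maru: 11 to 14, Maru.
Lantern vs Maru: Lantern is ranked higher on 5+2+4 = 11 ballots, Maru on 14. Maru wins 14–11.
Lantern is beaten in every head-to-head and is the Condorcet loser.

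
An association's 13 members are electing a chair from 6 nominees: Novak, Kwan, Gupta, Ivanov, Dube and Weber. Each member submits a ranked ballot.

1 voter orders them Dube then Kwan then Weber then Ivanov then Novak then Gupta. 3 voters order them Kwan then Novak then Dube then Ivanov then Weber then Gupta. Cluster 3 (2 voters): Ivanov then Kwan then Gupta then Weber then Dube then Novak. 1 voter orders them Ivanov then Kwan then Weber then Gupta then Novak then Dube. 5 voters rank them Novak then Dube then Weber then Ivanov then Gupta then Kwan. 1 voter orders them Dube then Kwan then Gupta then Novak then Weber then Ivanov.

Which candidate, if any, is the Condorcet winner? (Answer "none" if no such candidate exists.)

Head-to-head results (13 voters):
Novak vs Kwan: Novak is ranked higher on 5 ballots, Kwan on 8. Kwan wins 8–5.
Novak vs Gupta: 9 to 4, Novak.
Novak vs Ivanov: Novak is ranked higher on 3+5+1 = 9 ballots, Ivanov on 4. Novak wins 9–4.
Novak vs Dube: 9 to 4, Novak.
Novak vs Weber: Novak is ranked higher on 3+5+1 = 9 ballots, Weber on 4. Novak wins 9–4.
Kwan vs Gupta: Kwan preferred on 1+3+2+1+1 = 8 ballots; Kwan wins 8–5.
Kwan vs Ivanov: 5 to 8, Ivanov.
Kwan vs Dube: 6 to 7, Dube.
Kwan vs Weber: Kwan preferred on 1+3+2+1+1 = 8 ballots; Kwan wins 8–5.
Gupta vs Ivanov: Gupta is ranked higher on 1 ballot, Ivanov on 12. Ivanov wins 12–1.
Gupta vs Dube: Gupta preferred on 2+1 = 3 ballots; Dube wins 10–3.
Gupta vs Weber: 2+1 = 3 for Gupta, 10 for Weber — Weber by 10–3.
Ivanov vs Dube: 3 to 10, Dube.
Ivanov vs Weber: 3+2+1 = 6 for Ivanov, 7 for Weber — Weber by 7–6.
Dube vs Weber: 1+3+5+1 = 10 for Dube, 3 for Weber — Dube by 10–3.
No candidate is unbeaten: Novak loses to Kwan; Kwan loses to Ivanov; Gupta loses to Novak; Ivanov loses to Novak; Dube loses to Novak; Weber loses to Novak. In particular Novak beats Ivanov beats Kwan beats Novak is a majority cycle — no Condorcet winner exists.

none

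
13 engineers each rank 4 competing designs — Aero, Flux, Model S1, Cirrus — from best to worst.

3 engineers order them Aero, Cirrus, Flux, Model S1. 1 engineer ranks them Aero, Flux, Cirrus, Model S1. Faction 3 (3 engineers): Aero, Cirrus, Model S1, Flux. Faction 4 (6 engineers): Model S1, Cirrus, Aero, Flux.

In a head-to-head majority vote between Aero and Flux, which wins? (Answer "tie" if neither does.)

Ballots ranking Aero above Flux: 3 + 1 + 3 + 6 = 13.
Ballots ranking Flux above Aero: 13 − 13 = 0.
Aero wins the head-to-head 13–0.

Aero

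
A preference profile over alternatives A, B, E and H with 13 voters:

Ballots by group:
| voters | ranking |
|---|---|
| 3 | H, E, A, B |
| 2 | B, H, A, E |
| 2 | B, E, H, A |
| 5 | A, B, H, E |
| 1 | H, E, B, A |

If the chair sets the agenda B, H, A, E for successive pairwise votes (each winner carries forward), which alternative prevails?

A

Round 1: B vs H — 9–4, B advances.
Round 2: B vs A — 5–8, A advances.
Round 3: A vs E — 7–6, A advances.
The agenda winner is A.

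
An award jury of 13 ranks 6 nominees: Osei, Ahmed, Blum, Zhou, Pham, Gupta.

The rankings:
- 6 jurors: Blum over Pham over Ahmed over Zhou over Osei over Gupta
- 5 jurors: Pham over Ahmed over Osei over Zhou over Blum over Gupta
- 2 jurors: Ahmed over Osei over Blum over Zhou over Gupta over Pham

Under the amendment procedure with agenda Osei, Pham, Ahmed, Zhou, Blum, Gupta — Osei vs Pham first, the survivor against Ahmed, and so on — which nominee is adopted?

Round 1: Osei vs Pham — 2–11, Pham advances.
Round 2: Pham vs Ahmed — 11–2, Pham advances.
Round 3: Pham vs Zhou — 11–2, Pham advances.
Round 4: Pham vs Blum — 5–8, Blum advances.
Round 5: Blum vs Gupta — 13–0, Blum advances.
Blum survives the agenda.

Blum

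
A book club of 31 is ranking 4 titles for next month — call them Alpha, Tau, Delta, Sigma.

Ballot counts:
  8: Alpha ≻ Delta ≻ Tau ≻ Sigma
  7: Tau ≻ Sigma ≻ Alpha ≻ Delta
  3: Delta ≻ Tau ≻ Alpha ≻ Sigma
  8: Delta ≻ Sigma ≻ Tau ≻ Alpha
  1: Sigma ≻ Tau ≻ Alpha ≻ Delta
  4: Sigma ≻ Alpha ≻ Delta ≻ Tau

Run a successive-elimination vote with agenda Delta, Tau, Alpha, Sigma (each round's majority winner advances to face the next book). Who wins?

Sigma

Round 1: Delta vs Tau — 23–8, Delta advances.
Round 2: Delta vs Alpha — 11–20, Alpha advances.
Round 3: Alpha vs Sigma — 11–20, Sigma advances.
The agenda winner is Sigma.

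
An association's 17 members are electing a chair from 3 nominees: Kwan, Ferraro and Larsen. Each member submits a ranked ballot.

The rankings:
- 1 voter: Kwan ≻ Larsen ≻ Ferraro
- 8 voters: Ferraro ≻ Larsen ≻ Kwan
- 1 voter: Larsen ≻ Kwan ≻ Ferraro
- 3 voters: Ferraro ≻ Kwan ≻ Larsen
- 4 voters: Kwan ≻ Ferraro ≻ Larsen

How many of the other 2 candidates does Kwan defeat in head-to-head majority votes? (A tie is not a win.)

Kwan against each rival (17 voters):
Kwan vs Ferraro: Kwan preferred on 1+1+4 = 6 ballots; Ferraro wins 11–6.
Kwan vs Larsen: Kwan preferred on 1+3+4 = 8 ballots; Larsen wins 9–8.
Kwan beats no one; loses to Ferraro, Larsen — 0 pairwise wins.

0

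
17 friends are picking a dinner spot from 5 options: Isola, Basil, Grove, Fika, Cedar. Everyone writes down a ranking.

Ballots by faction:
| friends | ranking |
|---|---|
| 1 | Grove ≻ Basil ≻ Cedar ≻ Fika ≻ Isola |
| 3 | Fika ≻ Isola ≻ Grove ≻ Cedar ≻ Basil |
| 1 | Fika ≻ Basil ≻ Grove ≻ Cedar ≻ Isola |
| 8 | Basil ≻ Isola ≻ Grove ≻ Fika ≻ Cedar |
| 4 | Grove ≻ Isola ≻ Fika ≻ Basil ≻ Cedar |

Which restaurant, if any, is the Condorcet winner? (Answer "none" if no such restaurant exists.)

Head-to-head results (17 friends):
Isola–Basil: Basil 10–7.
Isola vs Grove: Isola wins 11–6.
Isola vs Fika: Isola wins 12–5.
Isola–Cedar: Isola 15–2.
Basil vs Grove: Basil wins 9–8.
Basil vs Fika: Basil, 9–8.
Basil vs Cedar: Basil wins 14–3.
Grove vs Fika: Grove, 13–4.
Grove vs Cedar: Grove, 17–0.
Fika–Cedar: Fika 16–1.
Only Basil has no losses; Basil is the Condorcet winner.

Basil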